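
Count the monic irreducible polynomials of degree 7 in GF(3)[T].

Gauss's count: N_{3}(7) = (1/7) Σ_{d|7} μ(7/d)·3^d.
Divisors of 7: 1, 7; μ(7/d) for each: -1, 1.
Σ = − 3^1 + 3^7 = 2184.
N = 2184/7 = 312.

312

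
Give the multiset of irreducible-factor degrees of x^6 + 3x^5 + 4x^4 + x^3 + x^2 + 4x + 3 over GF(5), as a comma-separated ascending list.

Write h(x) = x^6 + 3x^5 + 4x^4 + x^3 + x^2 + 4x + 3.
Roots in GF(5): h(0) = 3; h(1) = 2; h(2) = 2; h(3) = 3; h(4) = 1.
Complete factorization: h(x) = (x^3 + 4x^2 + 3)·(x^3 + 4x^2 + 3x + 1).
Factor degrees with multiplicity: 3 + 3 = 6.

3, 3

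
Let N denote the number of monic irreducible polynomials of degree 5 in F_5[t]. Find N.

Gauss's count: N_{5}(5) = (1/5) Σ_{d|5} μ(5/d)·5^d.
Divisors of 5: 1, 5; μ(5/d) for each: -1, 1.
Σ = − 5^1 + 5^5 = 3120.
N = 3120/5 = 624.

624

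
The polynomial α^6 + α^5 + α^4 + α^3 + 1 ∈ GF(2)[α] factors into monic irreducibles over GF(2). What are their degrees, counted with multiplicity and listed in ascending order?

2, 4

Write g(α) = α^6 + α^5 + α^4 + α^3 + 1.
Roots in GF(2): g(0) = 1; g(1) = 1.
Complete factorization: g(α) = (α^2 + α + 1)·(α^4 + α + 1).
Factor degrees with multiplicity: 2 + 4 = 6.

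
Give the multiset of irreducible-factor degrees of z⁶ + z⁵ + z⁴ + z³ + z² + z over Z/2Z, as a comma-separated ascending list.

Write h(z) = z⁶ + z⁵ + z⁴ + z³ + z² + z.
Roots in Z/2Z: h(0) = 0 → root; h(1) = 0 → root.
Linear factors from roots: (z), (z + 1).
Complete factorization: h(z) = (z)·(z + 1)·(z² + z + 1)^2.
Factor degrees with multiplicity: 1 + 1 + 2 + 2 = 6.

1, 1, 2, 2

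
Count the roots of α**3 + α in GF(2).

2

Write h(α) = α**3 + α.
Evaluate at each of the 2 elements of GF(2):
h(0) = 0 → root; h(1) = 0 → root.
Roots: {0, 1}.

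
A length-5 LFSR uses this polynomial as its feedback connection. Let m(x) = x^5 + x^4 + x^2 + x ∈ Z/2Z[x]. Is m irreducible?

Check for roots in Z/2Z: m(0) = 0 → root; m(1) = 0 → root.
m(0) = 0, so (x) divides m(x); m is reducible.

No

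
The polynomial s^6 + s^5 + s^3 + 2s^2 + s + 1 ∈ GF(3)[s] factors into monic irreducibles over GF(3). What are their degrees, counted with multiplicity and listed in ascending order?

2, 4

Write f(s) = s^6 + s^5 + s^3 + 2s^2 + s + 1.
Roots in GF(3): f(0) = 1; f(1) = 1; f(2) = 1.
Complete factorization: f(s) = (s^2 + 2s + 2)·(s^4 + 2s^3 + 2).
Factor degrees with multiplicity: 2 + 4 = 6.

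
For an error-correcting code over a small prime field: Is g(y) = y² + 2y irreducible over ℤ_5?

No

Check for roots in ℤ_5: g(0) = 0 → root; g(1) = 3; g(2) = 3; g(3) = 0 → root; g(4) = 4.
g(0) = 0, so (y) divides g(y); g is reducible.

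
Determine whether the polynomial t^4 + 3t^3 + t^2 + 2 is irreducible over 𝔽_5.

Yes

Write f(t) = t^4 + 3t^3 + t^2 + 2.
Check for roots in 𝔽_5: f(0) = 2; f(1) = 2; f(2) = 1; f(3) = 3; f(4) = 1.
No roots, so no linear factors.
Degree-2 irreducible divisors: test the 10 monic irreducibles of degree 2 over GF(5).
None of them divide f (all give nonzero remainder).
No irreducible factor of degree ≤ 2 exists, so f is irreducible over GF(5).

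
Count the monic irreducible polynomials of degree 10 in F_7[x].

28245840

The number of monic irreducibles of degree 10 over GF(7) is (1/10)·Σ_{d∣10} μ(10/d) 7^d.
Divisors of 10: 1, 2, 5, 10; μ(10/d) for each: 1, -1, -1, 1.
Σ = 7^1 − 7^2 − 7^5 + 7^10 = 282458400.
N = 282458400/10 = 28245840.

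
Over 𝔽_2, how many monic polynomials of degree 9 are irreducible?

Gauss's count: N_{2}(9) = (1/9) Σ_{d|9} μ(9/d)·2^d.
Divisors of 9: 1, 3, 9; μ(9/d) for each: 0, -1, 1.
Σ = − 2^3 + 2^9 = 504.
N = 504/9 = 56.

56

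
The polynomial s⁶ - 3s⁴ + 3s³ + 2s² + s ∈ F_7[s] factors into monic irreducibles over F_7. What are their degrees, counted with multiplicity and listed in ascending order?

Write h(s) = s⁶ - 3s⁴ + 3s³ + 2s² + s.
Linear factors from roots: (s), (s - 3), (s + 3).
Complete factorization: h(s) = (s)·(s - 3)·(s + 3)^2·(s² - 3s + 1).
Factor degrees with multiplicity: 1 + 1 + 1 + 1 + 2 = 6.

1, 1, 1, 1, 2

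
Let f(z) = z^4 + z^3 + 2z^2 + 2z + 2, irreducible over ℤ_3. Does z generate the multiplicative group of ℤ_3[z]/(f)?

|GF(3^4)^×| = 3^4 − 1 = 80. Prime factorization: 80 = 2^4·5.
f is primitive ⇔ z has order 80 in GF(3)[z]/(f), i.e. z^(80/q) ≠ 1 for each prime q | 80.
z^(40) mod f = 2.
z^(16) mod f = z^2 + z.
None equal 1, so z has full order 80; f is primitive.

Yes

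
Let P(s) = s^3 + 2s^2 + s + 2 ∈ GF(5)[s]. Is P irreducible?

No

Check for roots in GF(5): P(0) = 2; P(1) = 1; P(2) = 0 → root; P(3) = 0 → root; P(4) = 2.
P(2) = 0, so (s − 2) divides P(s); P is reducible.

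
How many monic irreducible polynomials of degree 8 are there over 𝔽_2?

30

x^(2^8) − x is the product of all monic irreducibles of degree dividing 8; Möbius inversion gives N = (1/8) Σ μ(8/d)·2^d.
Divisors of 8: 1, 2, 4, 8; μ(8/d) for each: 0, 0, -1, 1.
Σ = − 2^4 + 2^8 = 240.
N = 240/8 = 30.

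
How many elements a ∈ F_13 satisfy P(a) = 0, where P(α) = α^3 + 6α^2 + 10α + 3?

Evaluate at each of the 13 elements of F_13:
P(0) = 3; P(1) = 7; P(2) = 3; P(3) = 10; P(4) = 8; P(5) = 3; P(6) = 1; P(7) = 8; P(8) = 4; P(9) = 8; P(10) = 0 → root; P(11) = 12; P(12) = 11.
Roots: {10}.

1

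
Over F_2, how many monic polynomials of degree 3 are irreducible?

x^(2^3) − x is the product of all monic irreducibles of degree dividing 3; Möbius inversion gives N = (1/3) Σ μ(3/d)·2^d.
Divisors of 3: 1, 3; μ(3/d) for each: -1, 1.
Σ = − 2^1 + 2^3 = 6.
N = 6/3 = 2.

2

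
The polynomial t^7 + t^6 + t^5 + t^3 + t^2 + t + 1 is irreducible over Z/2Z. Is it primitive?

Write f(t) = t^7 + t^6 + t^5 + t^3 + t^2 + t + 1.
|GF(2^7)^×| = 2^7 − 1 = 127. Prime factorization: 127 = 127.
f is primitive ⇔ t has order 127 in GF(2)[t]/(f), i.e. t^(127/q) ≠ 1 for each prime q | 127.
t^(1) mod f = t.
None equal 1, so t has full order 127; f is primitive.

Yes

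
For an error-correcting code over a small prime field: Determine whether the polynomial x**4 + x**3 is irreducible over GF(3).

No

Write m(x) = x**4 + x**3.
Check for roots in GF(3): m(0) = 0 → root; m(1) = 2; m(2) = 0 → root.
m(0) = 0, so (x) divides m(x); m is reducible.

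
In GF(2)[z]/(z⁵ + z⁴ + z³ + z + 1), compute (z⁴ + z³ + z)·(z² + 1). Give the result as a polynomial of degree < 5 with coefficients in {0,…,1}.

z^2

Multiply in GF(2)[z]: (z⁴ + z³ + z)·(z² + 1) = z⁶ + z⁵ + z⁴ + z.
Reduce using z⁵ ≡ z⁴ + z³ + z + 1 (mod z⁵ + z⁴ + z³ + z + 1).
Reduced: z².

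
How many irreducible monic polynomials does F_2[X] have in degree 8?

30

By the necklace-counting formula, N_2(8) = (1/8) Σ_{d|8} μ(8/d)·2^d.
Divisors of 8: 1, 2, 4, 8; μ(8/d) for each: 0, 0, -1, 1.
Σ = − 2^4 + 2^8 = 240.
N = 240/8 = 30.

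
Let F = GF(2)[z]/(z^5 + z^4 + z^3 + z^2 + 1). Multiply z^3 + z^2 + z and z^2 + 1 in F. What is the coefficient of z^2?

0

Multiply in GF(2)[z]: (z^3 + z^2 + z)·(z^2 + 1) = z^5 + z^4 + z^2 + z.
Reduce using z^5 ≡ z^4 + z^3 + z^2 + 1 (mod z^5 + z^4 + z^3 + z^2 + 1).
Reduced: z^3 + z + 1.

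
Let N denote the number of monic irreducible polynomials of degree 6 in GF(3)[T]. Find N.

116

x^(3^6) − x is the product of all monic irreducibles of degree dividing 6; Möbius inversion gives N = (1/6) Σ μ(6/d)·3^d.
Divisors of 6: 1, 2, 3, 6; μ(6/d) for each: 1, -1, -1, 1.
Σ = 3^1 − 3^2 − 3^3 + 3^6 = 696.
N = 696/6 = 116.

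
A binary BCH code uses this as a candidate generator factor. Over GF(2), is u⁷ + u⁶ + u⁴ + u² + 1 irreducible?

Yes

Write g(u) = u⁷ + u⁶ + u⁴ + u² + 1.
Check for roots in GF(2): g(0) = 1; g(1) = 1.
No roots, so no linear factors.
Monic irreducibles of degree 2 over GF(2): u² + u + 1.
None of them divide g (all give nonzero remainder).
Monic irreducibles of degree 3 over GF(2): u³ + u + 1, u³ + u² + 1.
None of them divide g (all give nonzero remainder).
No irreducible factor of degree ≤ 3 exists, so g is irreducible over GF(2).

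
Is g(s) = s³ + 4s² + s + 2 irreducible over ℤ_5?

Check for roots in ℤ_5: g(0) = 2; g(1) = 3; g(2) = 3; g(3) = 3; g(4) = 4.
No roots. A degree-3 polynomial over a field with no linear factor is irreducible.

Yes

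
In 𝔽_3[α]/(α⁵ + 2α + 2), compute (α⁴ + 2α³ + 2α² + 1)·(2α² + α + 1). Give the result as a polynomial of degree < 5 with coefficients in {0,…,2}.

Multiply in 𝔽_3[α]: (α⁴ + 2α³ + 2α² + 1)·(2α² + α + 1) = 2α⁶ + 2α⁵ + α⁴ + α³ + α² + α + 1.
Reduce using α⁵ ≡ α + 1 (mod α⁵ + 2α + 2).
Reduced: α⁴ + α³ + 2α.

α^4 + α^3 + 2α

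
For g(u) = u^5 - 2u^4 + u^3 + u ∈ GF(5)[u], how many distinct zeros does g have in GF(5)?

3

Evaluate at each of the 5 elements of GF(5):
g(0) = 0 → root; g(1) = 1; g(2) = 0 → root; g(3) = 1; g(4) = 0 → root.
Roots: {0, 2, 4}.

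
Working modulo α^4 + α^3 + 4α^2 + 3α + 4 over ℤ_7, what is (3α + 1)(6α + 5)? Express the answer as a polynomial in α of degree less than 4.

Multiply in ℤ_7[α]: (3α + 1)·(6α + 5) = 4α^2 + 5.
Reduced: 4α^2 + 5.

4α^2 + 5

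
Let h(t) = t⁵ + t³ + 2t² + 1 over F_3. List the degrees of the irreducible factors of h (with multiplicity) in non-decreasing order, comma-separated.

Roots in F_3: h(0) = 1; h(1) = 2; h(2) = 1.
Complete factorization: h(t) = (t⁵ + t³ + 2t² + 1).
Factor degrees with multiplicity: 5 = 5.

5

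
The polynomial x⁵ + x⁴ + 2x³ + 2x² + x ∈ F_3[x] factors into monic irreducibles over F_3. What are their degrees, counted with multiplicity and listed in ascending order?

1, 2, 2

Write f(x) = x⁵ + x⁴ + 2x³ + 2x² + x.
Roots in F_3: f(0) = 0 → root; f(1) = 1; f(2) = 2.
Linear factors from roots: (x).
Complete factorization: f(x) = (x)·(x² + 2x + 2)^2.
Factor degrees with multiplicity: 1 + 2 + 2 = 5.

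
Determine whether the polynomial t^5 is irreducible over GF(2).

No

Write f(t) = t^5.
Check for roots in GF(2): f(0) = 0 → root; f(1) = 1.
f(0) = 0, so (t) divides f(t); f is reducible.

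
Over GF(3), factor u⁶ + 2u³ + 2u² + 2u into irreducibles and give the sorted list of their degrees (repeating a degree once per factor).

Write h(u) = u⁶ + 2u³ + 2u² + 2u.
Roots in GF(3): h(0) = 0 → root; h(1) = 1; h(2) = 2.
Linear factors from roots: (u).
Complete factorization: h(u) = (u)·(u² + 1)·(u³ + 2u + 2).
Factor degrees with multiplicity: 1 + 2 + 3 = 6.

1, 2, 3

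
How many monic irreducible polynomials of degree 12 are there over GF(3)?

Gauss's count: N_{3}(12) = (1/12) Σ_{d|12} μ(12/d)·3^d.
Divisors of 12: 1, 2, 3, 4, 6, 12; μ(12/d) for each: 0, 1, 0, -1, -1, 1.
Σ = 3^2 − 3^4 − 3^6 + 3^12 = 530640.
N = 530640/12 = 44220.

44220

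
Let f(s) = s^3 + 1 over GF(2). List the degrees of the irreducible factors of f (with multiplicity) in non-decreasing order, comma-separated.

Roots in GF(2): f(0) = 1; f(1) = 0 → root.
Linear factors from roots: (s + 1).
Complete factorization: f(s) = (s + 1)·(s^2 + s + 1).
Factor degrees with multiplicity: 1 + 2 = 3.

1, 2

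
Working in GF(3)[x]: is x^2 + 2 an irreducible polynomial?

No

Write m(x) = x^2 + 2.
Check for roots in GF(3): m(0) = 2; m(1) = 0 → root; m(2) = 0 → root.
m(1) = 0, so (x − 1) divides m(x); m is reducible.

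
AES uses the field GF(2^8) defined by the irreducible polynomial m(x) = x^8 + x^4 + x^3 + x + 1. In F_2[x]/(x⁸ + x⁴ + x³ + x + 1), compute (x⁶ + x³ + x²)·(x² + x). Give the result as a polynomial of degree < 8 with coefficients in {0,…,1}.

Multiply in F_2[x]: (x⁶ + x³ + x²)·(x² + x) = x⁸ + x⁷ + x⁵ + x³.
Reduce using x⁸ ≡ x⁴ + x³ + x + 1 (mod x⁸ + x⁴ + x³ + x + 1).
Reduced: x⁷ + x⁵ + x⁴ + x + 1.

x^7 + x^5 + x^4 + x + 1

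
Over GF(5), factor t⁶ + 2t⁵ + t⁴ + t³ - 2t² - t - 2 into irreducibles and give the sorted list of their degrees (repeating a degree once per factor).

Write h(t) = t⁶ + 2t⁵ + t⁴ + t³ - 2t² - t - 2.
Roots in GF(5): h(0) = 3; h(1) = 0 → root; h(2) = 0 → root; h(3) = 0 → root; h(4) = 1.
Linear factors from roots: (t - 1), (t - 2), (t + 2).
Complete factorization: h(t) = (t - 2)·(t - 1)·(t + 2)^2·(t² + t + 1).
Factor degrees with multiplicity: 1 + 1 + 1 + 1 + 2 = 6.

1, 1, 1, 1, 2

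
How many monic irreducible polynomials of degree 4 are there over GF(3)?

x^(3^4) − x is the product of all monic irreducibles of degree dividing 4; Möbius inversion gives N = (1/4) Σ μ(4/d)·3^d.
Divisors of 4: 1, 2, 4; μ(4/d) for each: 0, -1, 1.
Σ = − 3^2 + 3^4 = 72.
N = 72/4 = 18.

18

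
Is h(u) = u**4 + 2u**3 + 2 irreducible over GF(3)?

Yes

Check for roots in GF(3): h(0) = 2; h(1) = 2; h(2) = 1.
No roots, so no linear factors.
Monic irreducibles of degree 2 over GF(3): u**2 + 1, u**2 + u + 2, u**2 + 2u + 2.
None of them divide h (all give nonzero remainder).
No irreducible factor of degree ≤ 2 exists, so h is irreducible over GF(3).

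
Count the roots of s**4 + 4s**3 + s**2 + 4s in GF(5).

Write h(s) = s**4 + 4s**3 + s**2 + 4s.
Evaluate at each of the 5 elements of GF(5):
h(0) = 0 → root; h(1) = 0 → root; h(2) = 0 → root; h(3) = 0 → root; h(4) = 4.
Roots: {0, 1, 2, 3}.

4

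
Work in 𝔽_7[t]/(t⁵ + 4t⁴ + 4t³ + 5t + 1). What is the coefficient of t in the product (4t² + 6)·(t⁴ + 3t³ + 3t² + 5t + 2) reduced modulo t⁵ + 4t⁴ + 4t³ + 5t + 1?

Multiply in 𝔽_7[t]: (4t² + 6)·(t⁴ + 3t³ + 3t² + 5t + 2) = 4t⁶ + 5t⁵ + 4t⁴ + 3t³ + 5t² + 2t + 5.
Reduce using t⁵ ≡ 3t⁴ + 3t³ + 2t + 6 (mod t⁵ + 4t⁴ + 4t³ + 5t + 1).
Reduced: 4t⁴ + 5t³ + 6t² + 4t + 2.

4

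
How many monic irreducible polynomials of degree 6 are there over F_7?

x^(7^6) − x is the product of all monic irreducibles of degree dividing 6; Möbius inversion gives N = (1/6) Σ μ(6/d)·7^d.
Divisors of 6: 1, 2, 3, 6; μ(6/d) for each: 1, -1, -1, 1.
Σ = 7^1 − 7^2 − 7^3 + 7^6 = 117264.
N = 117264/6 = 19544.

19544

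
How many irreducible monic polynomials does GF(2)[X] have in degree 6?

9

x^(2^6) − x is the product of all monic irreducibles of degree dividing 6; Möbius inversion gives N = (1/6) Σ μ(6/d)·2^d.
Divisors of 6: 1, 2, 3, 6; μ(6/d) for each: 1, -1, -1, 1.
Σ = 2^1 − 2^2 − 2^3 + 2^6 = 54.
N = 54/6 = 9.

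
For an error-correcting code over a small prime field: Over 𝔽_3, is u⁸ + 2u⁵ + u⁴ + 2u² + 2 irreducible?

Write h(u) = u⁸ + 2u⁵ + u⁴ + 2u² + 2.
Check for roots in 𝔽_3: h(0) = 2; h(1) = 2; h(2) = 1.
No roots, so no linear factors.
Monic irreducibles of degree 2 over GF(3): u² + 1, u² + u + 2, u² + 2u + 2.
None of them divide h (all give nonzero remainder).
Degree-3 irreducible divisors: test the 8 monic irreducibles of degree 3 over GF(3).
None of them divide h (all give nonzero remainder).
Degree-4 irreducible divisors: test the 18 monic irreducibles of degree 4 over GF(3).
None of them divide h (all give nonzero remainder).
No irreducible factor of degree ≤ 4 exists, so h is irreducible over GF(3).

Yes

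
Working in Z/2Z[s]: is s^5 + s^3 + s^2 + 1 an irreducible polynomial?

Write m(s) = s^5 + s^3 + s^2 + 1.
Check for roots in Z/2Z: m(0) = 1; m(1) = 0 → root.
m(1) = 0, so (s − 1) divides m(s); m is reducible.

No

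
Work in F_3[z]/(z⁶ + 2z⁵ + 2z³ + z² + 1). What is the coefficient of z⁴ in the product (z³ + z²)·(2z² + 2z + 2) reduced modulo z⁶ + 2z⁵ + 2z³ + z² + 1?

1

Multiply in F_3[z]: (z³ + z²)·(2z² + 2z + 2) = 2z⁵ + z⁴ + z³ + 2z².
Reduced: 2z⁵ + z⁴ + z³ + 2z².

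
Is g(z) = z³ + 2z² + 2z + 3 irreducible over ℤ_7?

Yes

Check for roots in ℤ_7: g(0) = 3; g(1) = 1; g(2) = 2; g(3) = 5; g(4) = 2; g(5) = 6; g(6) = 2.
No roots. A degree-3 polynomial over a field with no linear factor is irreducible.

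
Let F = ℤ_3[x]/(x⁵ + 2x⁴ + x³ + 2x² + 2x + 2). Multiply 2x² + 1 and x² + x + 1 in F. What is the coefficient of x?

1

Multiply in ℤ_3[x]: (2x² + 1)·(x² + x + 1) = 2x⁴ + 2x³ + x + 1.
Reduced: 2x⁴ + 2x³ + x + 1.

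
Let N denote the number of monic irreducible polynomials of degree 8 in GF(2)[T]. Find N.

30

By the necklace-counting formula, N_2(8) = (1/8) Σ_{d|8} μ(8/d)·2^d.
Divisors of 8: 1, 2, 4, 8; μ(8/d) for each: 0, 0, -1, 1.
Σ = − 2^4 + 2^8 = 240.
N = 240/8 = 30.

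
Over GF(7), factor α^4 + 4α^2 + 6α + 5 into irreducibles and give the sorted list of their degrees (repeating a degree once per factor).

Write f(α) = α^4 + 4α^2 + 6α + 5.
Linear factors from roots: (α + 5), (α + 4).
Complete factorization: f(α) = (α + 4)·(α + 5)·(α^2 + 5α + 2).
Factor degrees with multiplicity: 1 + 1 + 2 = 4.

1, 1, 2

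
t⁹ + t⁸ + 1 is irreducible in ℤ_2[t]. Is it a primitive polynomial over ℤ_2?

Write f(t) = t⁹ + t⁸ + 1.
|GF(2^9)^×| = 2^9 − 1 = 511. Prime factorization: 511 = 7·73.
f is primitive ⇔ t has order 511 in GF(2)[t]/(f), i.e. t^(511/q) ≠ 1 for each prime q | 511.
t^(73) mod f = 1
t^(7) mod f = t⁷.
Since t^(73) = 1, the order of t divides 73 < 511; not primitive.

No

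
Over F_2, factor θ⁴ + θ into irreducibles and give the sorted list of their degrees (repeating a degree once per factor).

Write f(θ) = θ⁴ + θ.
Roots in F_2: f(0) = 0 → root; f(1) = 0 → root.
Linear factors from roots: (θ), (θ + 1).
Complete factorization: f(θ) = (θ)·(θ + 1)·(θ² + θ + 1).
Factor degrees with multiplicity: 1 + 1 + 2 = 4.

1, 1, 2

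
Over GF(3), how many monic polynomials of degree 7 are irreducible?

312

Gauss's count: N_{3}(7) = (1/7) Σ_{d|7} μ(7/d)·3^d.
Divisors of 7: 1, 7; μ(7/d) for each: -1, 1.
Σ = − 3^1 + 3^7 = 2184.
N = 2184/7 = 312.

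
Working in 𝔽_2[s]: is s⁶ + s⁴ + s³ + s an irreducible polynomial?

Write g(s) = s⁶ + s⁴ + s³ + s.
Check for roots in 𝔽_2: g(0) = 0 → root; g(1) = 0 → root.
g(0) = 0, so (s) divides g(s); g is reducible.

No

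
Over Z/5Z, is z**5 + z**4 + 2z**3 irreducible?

No

Write h(z) = z**5 + z**4 + 2z**3.
Check for roots in Z/5Z: h(0) = 0 → root; h(1) = 4; h(2) = 4; h(3) = 3; h(4) = 3.
h(0) = 0, so (z) divides h(z); h is reducible.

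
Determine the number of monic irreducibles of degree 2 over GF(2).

x^(2^2) − x is the product of all monic irreducibles of degree dividing 2; Möbius inversion gives N = (1/2) Σ μ(2/d)·2^d.
Divisors of 2: 1, 2; μ(2/d) for each: -1, 1.
Σ = − 2^1 + 2^2 = 2.
N = 2/2 = 1.

1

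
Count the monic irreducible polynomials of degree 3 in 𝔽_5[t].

The number of monic irreducibles of degree 3 over GF(5) is (1/3)·Σ_{d∣3} μ(3/d) 5^d.
Divisors of 3: 1, 3; μ(3/d) for each: -1, 1.
Σ = − 5^1 + 5^3 = 120.
N = 120/3 = 40.

40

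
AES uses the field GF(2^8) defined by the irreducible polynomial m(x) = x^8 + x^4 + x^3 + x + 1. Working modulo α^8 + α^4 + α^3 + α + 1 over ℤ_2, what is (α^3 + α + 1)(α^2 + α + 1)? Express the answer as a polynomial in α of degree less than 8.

Multiply in ℤ_2[α]: (α^3 + α + 1)·(α^2 + α + 1) = α^5 + α^4 + 1.
Reduced: α^5 + α^4 + 1.

α^5 + α^4 + 1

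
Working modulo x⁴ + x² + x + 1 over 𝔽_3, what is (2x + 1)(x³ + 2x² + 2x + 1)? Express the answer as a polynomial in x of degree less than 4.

2x^3 + x^2 + 2x + 2

Multiply in 𝔽_3[x]: (2x + 1)·(x³ + 2x² + 2x + 1) = 2x⁴ + 2x³ + x + 1.
Reduce using x⁴ ≡ 2x² + 2x + 2 (mod x⁴ + x² + x + 1).
Reduced: 2x³ + x² + 2x + 2.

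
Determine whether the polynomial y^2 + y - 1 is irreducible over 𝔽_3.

Yes

Write h(y) = y^2 + y - 1.
Check for roots in 𝔽_3: h(0) = 2; h(1) = 1; h(2) = 2.
No roots. A degree-2 polynomial over a field with no linear factor is irreducible.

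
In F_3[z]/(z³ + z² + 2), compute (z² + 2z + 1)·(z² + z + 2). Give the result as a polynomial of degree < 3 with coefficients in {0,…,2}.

1

Multiply in F_3[z]: (z² + 2z + 1)·(z² + z + 2) = z⁴ + 2z² + 2z + 2.
Reduce using z³ ≡ 2z² + 1 (mod z³ + z² + 2).
Reduced: 1.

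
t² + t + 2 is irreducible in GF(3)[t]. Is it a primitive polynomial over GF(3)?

Write f(t) = t² + t + 2.
|GF(3^2)^×| = 3^2 − 1 = 8. Prime factorization: 8 = 2^3.
f is primitive ⇔ t has order 8 in GF(3)[t]/(f), i.e. t^(8/q) ≠ 1 for each prime q | 8.
t^(4) mod f = 2.
None equal 1, so t has full order 8; f is primitive.

Yes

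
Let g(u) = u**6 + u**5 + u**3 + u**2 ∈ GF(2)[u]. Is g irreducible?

No

Check for roots in GF(2): g(0) = 0 → root; g(1) = 0 → root.
g(0) = 0, so (u) divides g(u); g is reducible.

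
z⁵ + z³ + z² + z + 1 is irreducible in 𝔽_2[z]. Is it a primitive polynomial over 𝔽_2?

Write f(z) = z⁵ + z³ + z² + z + 1.
|GF(2^5)^×| = 2^5 − 1 = 31. Prime factorization: 31 = 31.
f is primitive ⇔ z has order 31 in GF(2)[z]/(f), i.e. z^(31/q) ≠ 1 for each prime q | 31.
z^(1) mod f = z.
None equal 1, so z has full order 31; f is primitive.

Yes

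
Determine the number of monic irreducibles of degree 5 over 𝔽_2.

x^(2^5) − x is the product of all monic irreducibles of degree dividing 5; Möbius inversion gives N = (1/5) Σ μ(5/d)·2^d.
Divisors of 5: 1, 5; μ(5/d) for each: -1, 1.
Σ = − 2^1 + 2^5 = 30.
N = 30/5 = 6.

6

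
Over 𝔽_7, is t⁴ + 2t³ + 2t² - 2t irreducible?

Write P(t) = t⁴ + 2t³ + 2t² - 2t.
Check for roots in 𝔽_7: P(0) = 0 → root; P(1) = 3; P(2) = 1; P(3) = 0 → root; P(4) = 2; P(5) = 5; P(6) = 3.
P(0) = 0, so (t) divides P(t); P is reducible.

No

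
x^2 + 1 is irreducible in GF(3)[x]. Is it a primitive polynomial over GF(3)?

Write f(x) = x^2 + 1.
|GF(3^2)^×| = 3^2 − 1 = 8. Prime factorization: 8 = 2^3.
f is primitive ⇔ x has order 8 in GF(3)[x]/(f), i.e. x^(8/q) ≠ 1 for each prime q | 8.
x^(4) mod f = 1
Since x^(4) = 1, the order of x divides 4 < 8; not primitive.

No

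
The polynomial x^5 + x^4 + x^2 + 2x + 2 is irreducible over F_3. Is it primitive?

No

Write f(x) = x^5 + x^4 + x^2 + 2x + 2.
|GF(3^5)^×| = 3^5 − 1 = 242. Prime factorization: 242 = 2·11^2.
f is primitive ⇔ x has order 242 in GF(3)[x]/(f), i.e. x^(242/q) ≠ 1 for each prime q | 242.
x^(121) mod f = 1
x^(22) mod f = x^4 + 2x^3 + 2.
Since x^(121) = 1, the order of x divides 121 < 242; not primitive.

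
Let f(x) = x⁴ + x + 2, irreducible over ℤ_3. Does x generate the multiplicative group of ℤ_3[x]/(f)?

|GF(3^4)^×| = 3^4 − 1 = 80. Prime factorization: 80 = 2^4·5.
f is primitive ⇔ x has order 80 in GF(3)[x]/(f), i.e. x^(80/q) ≠ 1 for each prime q | 80.
x^(40) mod f = 2.
x^(16) mod f = 2x³ + x + 2.
None equal 1, so x has full order 80; f is primitive.

Yes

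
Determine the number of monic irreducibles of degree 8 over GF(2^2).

8160

x^(4^8) − x is the product of all monic irreducibles of degree dividing 8; Möbius inversion gives N = (1/8) Σ μ(8/d)·4^d.
Divisors of 8: 1, 2, 4, 8; μ(8/d) for each: 0, 0, -1, 1.
Σ = − 4^4 + 4^8 = 65280.
N = 65280/8 = 8160.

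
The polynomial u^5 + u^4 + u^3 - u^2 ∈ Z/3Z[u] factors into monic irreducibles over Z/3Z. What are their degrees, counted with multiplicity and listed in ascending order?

1, 1, 3

Write h(u) = u^5 + u^4 + u^3 - u^2.
Roots in Z/3Z: h(0) = 0 → root; h(1) = 2; h(2) = 1.
Linear factors from roots: (u).
Complete factorization: h(u) = (u)^2·(u^3 + u^2 + u - 1).
Factor degrees with multiplicity: 1 + 1 + 3 = 5.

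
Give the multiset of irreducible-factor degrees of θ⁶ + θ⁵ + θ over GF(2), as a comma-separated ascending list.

Write f(θ) = θ⁶ + θ⁵ + θ.
Roots in GF(2): f(0) = 0 → root; f(1) = 1.
Linear factors from roots: (θ).
Complete factorization: f(θ) = (θ)·(θ² + θ + 1)·(θ³ + θ + 1).
Factor degrees with multiplicity: 1 + 2 + 3 = 6.

1, 2, 3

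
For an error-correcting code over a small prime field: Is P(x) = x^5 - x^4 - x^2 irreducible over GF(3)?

No

Check for roots in GF(3): P(0) = 0 → root; P(1) = 2; P(2) = 0 → root.
P(0) = 0, so (x) divides P(x); P is reducible.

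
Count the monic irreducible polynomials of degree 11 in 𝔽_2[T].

186

The number of monic irreducibles of degree 11 over GF(2) is (1/11)·Σ_{d∣11} μ(11/d) 2^d.
Divisors of 11: 1, 11; μ(11/d) for each: -1, 1.
Σ = − 2^1 + 2^11 = 2046.
N = 2046/11 = 186.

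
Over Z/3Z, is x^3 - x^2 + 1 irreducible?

Write m(x) = x^3 - x^2 + 1.
Check for roots in Z/3Z: m(0) = 1; m(1) = 1; m(2) = 2.
No roots. A degree-3 polynomial over a field with no linear factor is irreducible.

Yes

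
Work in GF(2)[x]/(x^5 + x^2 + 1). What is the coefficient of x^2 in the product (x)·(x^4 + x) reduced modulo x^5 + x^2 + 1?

0

Multiply in GF(2)[x]: (x)·(x^4 + x) = x^5 + x^2.
Reduce using x^5 ≡ x^2 + 1 (mod x^5 + x^2 + 1).
Reduced: 1.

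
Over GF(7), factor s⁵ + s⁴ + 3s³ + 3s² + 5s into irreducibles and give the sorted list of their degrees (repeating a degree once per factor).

Write f(s) = s⁵ + s⁴ + 3s³ + 3s² + 5s.
Linear factors from roots: (s), (s + 3).
Complete factorization: f(s) = (s)·(s + 3)·(s³ + 5s² + 2s + 4).
Factor degrees with multiplicity: 1 + 1 + 3 = 5.

1, 1, 3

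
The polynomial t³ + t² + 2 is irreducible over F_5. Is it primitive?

Write f(t) = t³ + t² + 2.
|GF(5^3)^×| = 5^3 − 1 = 124. Prime factorization: 124 = 2^2·31.
f is primitive ⇔ t has order 124 in GF(5)[t]/(f), i.e. t^(124/q) ≠ 1 for each prime q | 124.
t^(62) mod f = 4.
t^(4) mod f = t² + 3t + 2.
None equal 1, so t has full order 124; f is primitive.

Yes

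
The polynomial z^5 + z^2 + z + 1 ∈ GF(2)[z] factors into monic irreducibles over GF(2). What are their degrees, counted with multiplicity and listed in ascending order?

1, 1, 3

Write f(z) = z^5 + z^2 + z + 1.
Roots in GF(2): f(0) = 1; f(1) = 0 → root.
Linear factors from roots: (z + 1).
Complete factorization: f(z) = (z + 1)^2·(z^3 + z + 1).
Factor degrees with multiplicity: 1 + 1 + 3 = 5.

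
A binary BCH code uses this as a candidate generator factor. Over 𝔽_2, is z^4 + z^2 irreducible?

Write f(z) = z^4 + z^2.
Check for roots in 𝔽_2: f(0) = 0 → root; f(1) = 0 → root.
f(0) = 0, so (z) divides f(z); f is reducible.

No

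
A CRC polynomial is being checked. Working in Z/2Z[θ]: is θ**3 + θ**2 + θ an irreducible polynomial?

No

Write h(θ) = θ**3 + θ**2 + θ.
Check for roots in Z/2Z: h(0) = 0 → root; h(1) = 1.
h(0) = 0, so (θ) divides h(θ); h is reducible.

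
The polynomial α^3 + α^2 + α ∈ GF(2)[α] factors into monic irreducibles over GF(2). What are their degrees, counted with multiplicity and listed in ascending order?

Write h(α) = α^3 + α^2 + α.
Roots in GF(2): h(0) = 0 → root; h(1) = 1.
Linear factors from roots: (α).
Complete factorization: h(α) = (α)·(α^2 + α + 1).
Factor degrees with multiplicity: 1 + 2 = 3.

1, 2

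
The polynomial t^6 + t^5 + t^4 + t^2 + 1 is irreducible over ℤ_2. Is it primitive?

No

Write f(t) = t^6 + t^5 + t^4 + t^2 + 1.
|GF(2^6)^×| = 2^6 − 1 = 63. Prime factorization: 63 = 3^2·7.
f is primitive ⇔ t has order 63 in GF(2)[t]/(f), i.e. t^(63/q) ≠ 1 for each prime q | 63.
t^(21) mod f = 1
t^(9) mod f = t^3 + 1.
Since t^(21) = 1, the order of t divides 21 < 63; not primitive.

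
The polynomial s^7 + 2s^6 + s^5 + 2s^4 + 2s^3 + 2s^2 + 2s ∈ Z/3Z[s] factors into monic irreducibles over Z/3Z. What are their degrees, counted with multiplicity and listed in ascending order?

1, 1, 1, 2, 2

Write g(s) = s^7 + 2s^6 + s^5 + 2s^4 + 2s^3 + 2s^2 + 2s.
Roots in Z/3Z: g(0) = 0 → root; g(1) = 0 → root; g(2) = 0 → root.
Linear factors from roots: (s), (s + 2), (s + 1).
Complete factorization: g(s) = (s)·(s + 1)·(s + 2)·(s^2 + s + 2)^2.
Factor degrees with multiplicity: 1 + 1 + 1 + 2 + 2 = 7.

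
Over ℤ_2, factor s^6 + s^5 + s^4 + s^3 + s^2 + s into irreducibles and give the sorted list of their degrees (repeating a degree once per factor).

1, 1, 2, 2

Write h(s) = s^6 + s^5 + s^4 + s^3 + s^2 + s.
Roots in ℤ_2: h(0) = 0 → root; h(1) = 0 → root.
Linear factors from roots: (s), (s + 1).
Complete factorization: h(s) = (s)·(s + 1)·(s^2 + s + 1)^2.
Factor degrees with multiplicity: 1 + 1 + 2 + 2 = 6.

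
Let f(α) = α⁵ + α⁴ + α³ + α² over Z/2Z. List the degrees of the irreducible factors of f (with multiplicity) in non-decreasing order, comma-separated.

Roots in Z/2Z: f(0) = 0 → root; f(1) = 0 → root.
Linear factors from roots: (α), (α + 1).
Complete factorization: f(α) = (α)^2·(α + 1)^3.
Factor degrees with multiplicity: 1 + 1 + 1 + 1 + 1 = 5.

1, 1, 1, 1, 1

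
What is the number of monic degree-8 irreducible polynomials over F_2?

x^(2^8) − x is the product of all monic irreducibles of degree dividing 8; Möbius inversion gives N = (1/8) Σ μ(8/d)·2^d.
Divisors of 8: 1, 2, 4, 8; μ(8/d) for each: 0, 0, -1, 1.
Σ = − 2^4 + 2^8 = 240.
N = 240/8 = 30.

30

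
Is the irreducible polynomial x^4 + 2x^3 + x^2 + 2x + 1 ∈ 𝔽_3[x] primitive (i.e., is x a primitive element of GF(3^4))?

Write f(x) = x^4 + 2x^3 + x^2 + 2x + 1.
|GF(3^4)^×| = 3^4 − 1 = 80. Prime factorization: 80 = 2^4·5.
f is primitive ⇔ x has order 80 in GF(3)[x]/(f), i.e. x^(80/q) ≠ 1 for each prime q | 80.
x^(40) mod f = 1
x^(16) mod f = 2x.
Since x^(40) = 1, the order of x divides 40 < 80; not primitive.

No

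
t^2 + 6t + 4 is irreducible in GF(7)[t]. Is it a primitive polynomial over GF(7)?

No

Write f(t) = t^2 + 6t + 4.
|GF(7^2)^×| = 7^2 − 1 = 48. Prime factorization: 48 = 2^4·3.
f is primitive ⇔ t has order 48 in GF(7)[t]/(f), i.e. t^(48/q) ≠ 1 for each prime q | 48.
t^(24) mod f = 1
t^(16) mod f = 2.
Since t^(24) = 1, the order of t divides 24 < 48; not primitive.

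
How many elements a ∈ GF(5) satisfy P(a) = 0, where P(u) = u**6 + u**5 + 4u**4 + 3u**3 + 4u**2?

Evaluate at each of the 5 elements of GF(5):
P(0) = 0 → root; P(1) = 3; P(2) = 0 → root; P(3) = 3; P(4) = 0 → root.
Roots: {0, 2, 4}.

3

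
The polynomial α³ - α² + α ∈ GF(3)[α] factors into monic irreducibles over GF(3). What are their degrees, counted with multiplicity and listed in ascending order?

1, 1, 1

Write g(α) = α³ - α² + α.
Roots in GF(3): g(0) = 0 → root; g(1) = 1; g(2) = 0 → root.
Linear factors from roots: (α), (α + 1).
Complete factorization: g(α) = (α)·(α + 1)^2.
Factor degrees with multiplicity: 1 + 1 + 1 = 3.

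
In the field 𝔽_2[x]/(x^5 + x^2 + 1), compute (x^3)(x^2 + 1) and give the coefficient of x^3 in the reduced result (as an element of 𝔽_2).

Multiply in 𝔽_2[x]: (x^3)·(x^2 + 1) = x^5 + x^3.
Reduce using x^5 ≡ x^2 + 1 (mod x^5 + x^2 + 1).
Reduced: x^3 + x^2 + 1.

1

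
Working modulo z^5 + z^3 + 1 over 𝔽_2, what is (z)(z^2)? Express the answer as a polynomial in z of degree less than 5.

z^3

Multiply in 𝔽_2[z]: (z)·(z^2) = z^3.
Reduced: z^3.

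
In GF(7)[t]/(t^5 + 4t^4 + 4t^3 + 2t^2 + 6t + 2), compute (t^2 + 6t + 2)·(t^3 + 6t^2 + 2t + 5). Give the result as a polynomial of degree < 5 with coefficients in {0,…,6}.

t^4 + t^3 + 6t^2 + 1

Multiply in GF(7)[t]: (t^2 + 6t + 2)·(t^3 + 6t^2 + 2t + 5) = t^5 + 5t^4 + 5t^3 + t^2 + 6t + 3.
Reduce using t^5 ≡ 3t^4 + 3t^3 + 5t^2 + t + 5 (mod t^5 + 4t^4 + 4t^3 + 2t^2 + 6t + 2).
Reduced: t^4 + t^3 + 6t^2 + 1.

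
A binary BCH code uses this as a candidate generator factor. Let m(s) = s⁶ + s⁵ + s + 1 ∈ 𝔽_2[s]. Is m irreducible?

No

Check for roots in 𝔽_2: m(0) = 1; m(1) = 0 → root.
m(1) = 0, so (s − 1) divides m(s); m is reducible.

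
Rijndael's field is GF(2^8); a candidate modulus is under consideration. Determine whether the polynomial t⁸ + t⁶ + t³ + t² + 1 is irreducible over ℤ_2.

Yes

Write g(t) = t⁸ + t⁶ + t³ + t² + 1.
Check for roots in ℤ_2: g(0) = 1; g(1) = 1.
No roots, so no linear factors.
Monic irreducibles of degree 2 over GF(2): t² + t + 1.
None of them divide g (all give nonzero remainder).
Monic irreducibles of degree 3 over GF(2): t³ + t + 1, t³ + t² + 1.
None of them divide g (all give nonzero remainder).
Monic irreducibles of degree 4 over GF(2): t⁴ + t + 1, t⁴ + t³ + 1, t⁴ + t³ + t² + t + 1.
None of them divide g (all give nonzero remainder).
No irreducible factor of degree ≤ 4 exists, so g is irreducible over GF(2).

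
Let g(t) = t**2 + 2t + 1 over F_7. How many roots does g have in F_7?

1

Evaluate at each of the 7 elements of F_7:
g(0) = 1; g(1) = 4; g(2) = 2; g(3) = 2; g(4) = 4; g(5) = 1; g(6) = 0 → root.
Roots: {6}.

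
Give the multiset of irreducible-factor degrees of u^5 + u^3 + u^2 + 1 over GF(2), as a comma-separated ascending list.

1, 1, 1, 2

Write h(u) = u^5 + u^3 + u^2 + 1.
Roots in GF(2): h(0) = 1; h(1) = 0 → root.
Linear factors from roots: (u + 1).
Complete factorization: h(u) = (u + 1)^3·(u^2 + u + 1).
Factor degrees with multiplicity: 1 + 1 + 1 + 2 = 5.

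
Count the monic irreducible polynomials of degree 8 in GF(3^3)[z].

35303625630

Gauss's count: N_{27}(8) = (1/8) Σ_{d|8} μ(8/d)·27^d.
Divisors of 8: 1, 2, 4, 8; μ(8/d) for each: 0, 0, -1, 1.
Σ = − 27^4 + 27^8 = 282429005040.
N = 282429005040/8 = 35303625630.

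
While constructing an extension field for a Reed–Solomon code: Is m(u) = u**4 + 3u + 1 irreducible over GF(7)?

Check for roots in GF(7): m(0) = 1; m(1) = 5; m(2) = 2; m(3) = 0 → root; m(4) = 3; m(5) = 4; m(6) = 6.
m(3) = 0, so (u − 3) divides m(u); m is reducible.

No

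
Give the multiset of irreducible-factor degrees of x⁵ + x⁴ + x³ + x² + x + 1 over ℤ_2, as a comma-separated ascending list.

1, 2, 2

Write h(x) = x⁵ + x⁴ + x³ + x² + x + 1.
Roots in ℤ_2: h(0) = 1; h(1) = 0 → root.
Linear factors from roots: (x + 1).
Complete factorization: h(x) = (x + 1)·(x² + x + 1)^2.
Factor degrees with multiplicity: 1 + 2 + 2 = 5.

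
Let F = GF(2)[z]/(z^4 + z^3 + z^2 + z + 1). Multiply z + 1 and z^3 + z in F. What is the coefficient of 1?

1

Multiply in GF(2)[z]: (z + 1)·(z^3 + z) = z^4 + z^3 + z^2 + z.
Reduce using z^4 ≡ z^3 + z^2 + z + 1 (mod z^4 + z^3 + z^2 + z + 1).
Reduced: 1.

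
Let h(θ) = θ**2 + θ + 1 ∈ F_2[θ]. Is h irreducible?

Yes

Check for roots in F_2: h(0) = 1; h(1) = 1.
No roots. A degree-2 polynomial over a field with no linear factor is irreducible.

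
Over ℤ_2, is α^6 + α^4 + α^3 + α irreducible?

Write P(α) = α^6 + α^4 + α^3 + α.
Check for roots in ℤ_2: P(0) = 0 → root; P(1) = 0 → root.
P(0) = 0, so (α) divides P(α); P is reducible.

No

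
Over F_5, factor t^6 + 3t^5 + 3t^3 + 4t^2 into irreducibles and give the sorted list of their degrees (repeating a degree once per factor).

Write h(t) = t^6 + 3t^5 + 3t^3 + 4t^2.
Roots in F_5: h(0) = 0 → root; h(1) = 1; h(2) = 0 → root; h(3) = 0 → root; h(4) = 4.
Linear factors from roots: (t), (t + 3), (t + 2).
Complete factorization: h(t) = (t + 2)·(t + 3)·(t)^2·(t^2 + 3t + 4).
Factor degrees with multiplicity: 1 + 1 + 1 + 1 + 2 = 6.

1, 1, 1, 1, 2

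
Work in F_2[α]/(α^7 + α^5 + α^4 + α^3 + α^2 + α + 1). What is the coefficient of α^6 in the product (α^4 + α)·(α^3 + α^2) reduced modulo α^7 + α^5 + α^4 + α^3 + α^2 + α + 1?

1

Multiply in F_2[α]: (α^4 + α)·(α^3 + α^2) = α^7 + α^6 + α^4 + α^3.
Reduce using α^7 ≡ α^5 + α^4 + α^3 + α^2 + α + 1 (mod α^7 + α^5 + α^4 + α^3 + α^2 + α + 1).
Reduced: α^6 + α^5 + α^2 + α + 1.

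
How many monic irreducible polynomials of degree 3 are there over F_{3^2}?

240

The number of monic irreducibles of degree 3 over GF(9) is (1/3)·Σ_{d∣3} μ(3/d) 9^d.
Divisors of 3: 1, 3; μ(3/d) for each: -1, 1.
Σ = − 9^1 + 9^3 = 720.
N = 720/3 = 240.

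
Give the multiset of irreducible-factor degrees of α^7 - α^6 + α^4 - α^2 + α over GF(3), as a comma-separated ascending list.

1, 1, 1, 2, 2

Write g(α) = α^7 - α^6 + α^4 - α^2 + α.
Roots in GF(3): g(0) = 0 → root; g(1) = 1; g(2) = 0 → root.
Linear factors from roots: (α), (α + 1).
Complete factorization: g(α) = (α)·(α + 1)^2·(α^2 + 1)^2.
Factor degrees with multiplicity: 1 + 1 + 1 + 2 + 2 = 7.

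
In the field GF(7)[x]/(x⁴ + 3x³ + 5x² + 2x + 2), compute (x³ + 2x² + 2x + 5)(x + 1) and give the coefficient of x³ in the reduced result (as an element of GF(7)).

0

Multiply in GF(7)[x]: (x³ + 2x² + 2x + 5)·(x + 1) = x⁴ + 3x³ + 4x² + 5.
Reduce using x⁴ ≡ 4x³ + 2x² + 5x + 5 (mod x⁴ + 3x³ + 5x² + 2x + 2).
Reduced: 6x² + 5x + 3.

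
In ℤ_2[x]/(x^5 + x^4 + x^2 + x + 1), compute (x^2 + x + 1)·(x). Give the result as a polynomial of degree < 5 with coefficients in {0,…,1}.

Multiply in ℤ_2[x]: (x^2 + x + 1)·(x) = x^3 + x^2 + x.
Reduced: x^3 + x^2 + x.

x^3 + x^2 + x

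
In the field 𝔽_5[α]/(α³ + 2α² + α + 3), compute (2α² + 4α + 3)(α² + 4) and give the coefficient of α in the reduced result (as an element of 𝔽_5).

Multiply in 𝔽_5[α]: (2α² + 4α + 3)·(α² + 4) = 2α⁴ + 4α³ + α² + α + 2.
Reduce using α³ ≡ 3α² + 4α + 2 (mod α³ + 2α² + α + 3).
Reduced: 4α² + 2.

0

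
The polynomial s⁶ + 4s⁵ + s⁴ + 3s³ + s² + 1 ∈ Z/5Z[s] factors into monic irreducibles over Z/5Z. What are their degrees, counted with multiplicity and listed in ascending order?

2, 2, 2

Write h(s) = s⁶ + 4s⁵ + s⁴ + 3s³ + s² + 1.
Roots in Z/5Z: h(0) = 1; h(1) = 1; h(2) = 2; h(3) = 3; h(4) = 2.
Complete factorization: h(s) = (s² + 2)·(s² + s + 2)·(s² + 3s + 4).
Factor degrees with multiplicity: 2 + 2 + 2 = 6.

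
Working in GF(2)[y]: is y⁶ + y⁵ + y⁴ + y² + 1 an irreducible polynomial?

Write h(y) = y⁶ + y⁵ + y⁴ + y² + 1.
Check for roots in GF(2): h(0) = 1; h(1) = 1.
No roots, so no linear factors.
Monic irreducibles of degree 2 over GF(2): y² + y + 1.
None of them divide h (all give nonzero remainder).
Monic irreducibles of degree 3 over GF(2): y³ + y + 1, y³ + y² + 1.
None of them divide h (all give nonzero remainder).
No irreducible factor of degree ≤ 3 exists, so h is irreducible over GF(2).

Yes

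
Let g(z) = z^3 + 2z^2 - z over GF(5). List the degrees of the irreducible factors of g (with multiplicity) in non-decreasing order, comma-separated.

1, 2

Roots in GF(5): g(0) = 0 → root; g(1) = 2; g(2) = 4; g(3) = 2; g(4) = 2.
Linear factors from roots: (z).
Complete factorization: g(z) = (z)·(z^2 + 2z - 1).
Factor degrees with multiplicity: 1 + 2 = 3.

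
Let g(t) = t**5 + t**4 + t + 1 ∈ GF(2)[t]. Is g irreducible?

No

Check for roots in GF(2): g(0) = 1; g(1) = 0 → root.
g(1) = 0, so (t − 1) divides g(t); g is reducible.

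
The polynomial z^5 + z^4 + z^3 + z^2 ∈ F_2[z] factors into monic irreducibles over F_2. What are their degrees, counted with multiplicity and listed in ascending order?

1, 1, 1, 1, 1

Write h(z) = z^5 + z^4 + z^3 + z^2.
Roots in F_2: h(0) = 0 → root; h(1) = 0 → root.
Linear factors from roots: (z), (z + 1).
Complete factorization: h(z) = (z)^2·(z + 1)^3.
Factor degrees with multiplicity: 1 + 1 + 1 + 1 + 1 = 5.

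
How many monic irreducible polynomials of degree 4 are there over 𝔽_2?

By the necklace-counting formula, N_2(4) = (1/4) Σ_{d|4} μ(4/d)·2^d.
Divisors of 4: 1, 2, 4; μ(4/d) for each: 0, -1, 1.
Σ = − 2^2 + 2^4 = 12.
N = 12/4 = 3.

3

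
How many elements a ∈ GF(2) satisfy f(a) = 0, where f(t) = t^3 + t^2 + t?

1

Evaluate at each of the 2 elements of GF(2):
f(0) = 0 → root; f(1) = 1.
Roots: {0}.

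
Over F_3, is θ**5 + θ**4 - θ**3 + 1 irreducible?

Yes

Write h(θ) = θ**5 + θ**4 - θ**3 + 1.
Check for roots in F_3: h(0) = 1; h(1) = 2; h(2) = 2.
No roots, so no linear factors.
Monic irreducibles of degree 2 over GF(3): θ**2 + 1, θ**2 + θ - 1, θ**2 - θ - 1.
None of them divide h (all give nonzero remainder).
No irreducible factor of degree ≤ 2 exists, so h is irreducible over GF(3).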